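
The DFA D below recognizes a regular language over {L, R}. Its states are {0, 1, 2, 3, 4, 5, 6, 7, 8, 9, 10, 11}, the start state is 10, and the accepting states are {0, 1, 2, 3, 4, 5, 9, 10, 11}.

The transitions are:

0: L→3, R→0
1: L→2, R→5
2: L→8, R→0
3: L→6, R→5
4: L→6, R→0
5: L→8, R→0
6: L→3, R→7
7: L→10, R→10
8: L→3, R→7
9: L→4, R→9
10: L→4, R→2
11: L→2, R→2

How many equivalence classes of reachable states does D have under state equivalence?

6

Reachable states from the start: {0,2,3,4,5,6,7,8,10}. Unreachable: {1,9,11} — drop them.
Initial partition by acceptance: {0,2,3,4,5,10} | {6,7,8}.
On input L, block {0,2,3,4,5,10} splits into {2,3,4,5} and {0,10}.
Refine {2,3,4,5} on symbol R: members go to different blocks, giving {2,4,5} and {3}.
Refine {6,7,8} on symbol L: members go to different blocks, giving {6,8} and {7}.
Refine {0,10} on symbol L: members go to different blocks, giving {0} and {10}.
No further refinement is possible. Final partition (6 blocks): {2,4,5} | {6,8} | {0} | {3} | {7} | {10}.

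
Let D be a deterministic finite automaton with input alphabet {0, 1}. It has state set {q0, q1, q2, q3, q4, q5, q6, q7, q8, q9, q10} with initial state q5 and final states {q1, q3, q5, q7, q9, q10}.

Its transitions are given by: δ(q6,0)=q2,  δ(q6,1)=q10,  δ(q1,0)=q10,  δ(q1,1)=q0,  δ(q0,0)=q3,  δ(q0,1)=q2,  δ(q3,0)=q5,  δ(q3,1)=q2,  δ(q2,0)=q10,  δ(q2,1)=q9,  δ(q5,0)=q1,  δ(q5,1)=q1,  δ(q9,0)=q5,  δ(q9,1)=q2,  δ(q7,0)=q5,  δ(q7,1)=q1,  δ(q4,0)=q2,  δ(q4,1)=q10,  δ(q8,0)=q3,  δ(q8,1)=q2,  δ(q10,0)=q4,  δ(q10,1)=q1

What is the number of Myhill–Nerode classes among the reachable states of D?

7

First remove the unreachable states {q6,q7,q8}; 8 states remain.
Start with accepting vs non-accepting: {q1,q3,q5,q9,q10} | {q0,q2,q4}.
On input 0, block {q1,q3,q5,q9,q10} splits into {q1,q3,q5,q9} and {q10}.
On input 0, block {q1,q3,q5,q9} splits into {q3,q5,q9} and {q1}.
Refine {q3,q5,q9} on symbol 0: members go to different blocks, giving {q3,q9} and {q5}.
On input 0, block {q0,q2,q4} splits into {q0} and {q2} and {q4}.
Stable partition: {q3,q9} | {q0} | {q10} | {q1} | {q5} | {q2} | {q4} — 7 equivalence classes.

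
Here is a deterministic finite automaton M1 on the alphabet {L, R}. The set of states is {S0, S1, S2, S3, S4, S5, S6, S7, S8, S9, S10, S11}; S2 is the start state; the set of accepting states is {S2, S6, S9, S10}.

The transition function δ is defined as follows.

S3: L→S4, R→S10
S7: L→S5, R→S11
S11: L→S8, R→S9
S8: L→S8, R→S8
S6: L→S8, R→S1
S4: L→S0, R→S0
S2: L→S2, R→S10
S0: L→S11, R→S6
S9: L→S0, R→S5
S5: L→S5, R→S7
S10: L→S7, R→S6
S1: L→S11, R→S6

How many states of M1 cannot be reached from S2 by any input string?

No path from S2 leads to S3, S4; the other 10 states are all reachable.

2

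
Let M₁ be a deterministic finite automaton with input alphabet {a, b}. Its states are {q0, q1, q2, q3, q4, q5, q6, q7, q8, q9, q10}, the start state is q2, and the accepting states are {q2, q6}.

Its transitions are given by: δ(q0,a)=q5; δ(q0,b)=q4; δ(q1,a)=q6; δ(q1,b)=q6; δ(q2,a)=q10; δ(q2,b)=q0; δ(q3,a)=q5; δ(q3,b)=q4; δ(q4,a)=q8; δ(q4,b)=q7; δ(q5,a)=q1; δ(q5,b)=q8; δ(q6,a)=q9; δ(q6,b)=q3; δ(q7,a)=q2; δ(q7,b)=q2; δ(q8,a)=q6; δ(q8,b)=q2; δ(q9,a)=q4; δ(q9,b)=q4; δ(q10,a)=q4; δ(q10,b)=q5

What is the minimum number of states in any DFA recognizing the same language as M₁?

4

All states are reachable from the start state.
Initial partition by acceptance: {q2,q6} | {q0,q1,q3,q4,q5,q7,q8,q9,q10}.
On input a, block {q0,q1,q3,q4,q5,q7,q8,q9,q10} splits into {q0,q3,q4,q5,q9,q10} and {q1,q7,q8}.
Refine {q0,q3,q4,q5,q9,q10} on symbol a: members go to different blocks, giving {q0,q3,q9,q10} and {q4,q5}.
No further refinement is possible. Final partition (4 blocks): {q2,q6} | {q0,q3,q9,q10} | {q1,q7,q8} | {q4,q5}.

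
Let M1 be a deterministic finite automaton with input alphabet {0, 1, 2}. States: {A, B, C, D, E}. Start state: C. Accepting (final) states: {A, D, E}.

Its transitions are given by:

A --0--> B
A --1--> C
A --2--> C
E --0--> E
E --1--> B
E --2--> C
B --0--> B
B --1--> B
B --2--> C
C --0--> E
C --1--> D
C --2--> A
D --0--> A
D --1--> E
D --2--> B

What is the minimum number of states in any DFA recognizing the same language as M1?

5

Every state is reachable, so we keep all 5.
P0 = {A,D,E} | {B,C}.
On input 0, block {A,D,E} splits into {D,E} and {A}.
Refine {D,E} on symbol 0: members go to different blocks, giving {D} and {E}.
Split {B,C} by δ(·,0) → {B} and {C}.
Stable partition: {D} | {B} | {A} | {E} | {C} — 5 equivalence classes.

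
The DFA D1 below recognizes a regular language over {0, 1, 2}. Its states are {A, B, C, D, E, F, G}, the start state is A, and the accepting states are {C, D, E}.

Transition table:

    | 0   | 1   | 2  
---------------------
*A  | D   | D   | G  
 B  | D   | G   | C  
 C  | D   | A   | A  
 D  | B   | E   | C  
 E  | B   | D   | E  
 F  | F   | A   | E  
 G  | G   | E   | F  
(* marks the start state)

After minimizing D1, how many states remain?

7

Every state is reachable, so we keep all 7.
Initial partition by acceptance: {C,D,E} | {A,B,F,G}.
On input 0, block {C,D,E} splits into {D,E} and {C}.
On input 2, block {D,E} splits into {D} and {E}.
On input 0, block {A,B,F,G} splits into {A,B} and {F,G}.
On input 1, block {A,B} splits into {A} and {B}.
On input 1, block {F,G} splits into {F} and {G}.
The partition is now stable with 7 blocks: {D} | {A} | {C} | {E} | {F} | {B} | {G}.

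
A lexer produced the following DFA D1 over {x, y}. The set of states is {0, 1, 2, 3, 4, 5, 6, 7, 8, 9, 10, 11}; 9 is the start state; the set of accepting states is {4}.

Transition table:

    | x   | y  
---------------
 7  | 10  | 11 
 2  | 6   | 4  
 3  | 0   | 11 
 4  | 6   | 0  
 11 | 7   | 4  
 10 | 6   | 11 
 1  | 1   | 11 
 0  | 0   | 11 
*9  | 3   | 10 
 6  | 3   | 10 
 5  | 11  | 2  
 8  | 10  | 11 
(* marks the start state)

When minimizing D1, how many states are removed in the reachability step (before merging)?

No path from 9 leads to 1, 2, 5, 8; the other 8 states are all reachable.

4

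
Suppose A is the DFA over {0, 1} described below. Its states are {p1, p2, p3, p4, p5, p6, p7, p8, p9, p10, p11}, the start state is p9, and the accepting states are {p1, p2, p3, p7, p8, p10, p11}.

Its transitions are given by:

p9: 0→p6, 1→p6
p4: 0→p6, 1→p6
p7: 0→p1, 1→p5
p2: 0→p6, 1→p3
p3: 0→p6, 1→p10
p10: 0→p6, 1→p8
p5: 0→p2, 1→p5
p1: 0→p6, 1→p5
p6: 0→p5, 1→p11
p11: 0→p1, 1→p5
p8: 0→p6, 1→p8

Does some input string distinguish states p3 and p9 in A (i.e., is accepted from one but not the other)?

States {p4,p7} cannot be reached from the start state, so discard them.
P0 = {p1,p2,p3,p8,p10,p11} | {p5,p6,p9}.
Refine {p1,p2,p3,p8,p10,p11} on symbol 0: members go to different blocks, giving {p1,p2,p3,p8,p10} and {p11}.
On input 1, block {p1,p2,p3,p8,p10} splits into {p2,p3,p8,p10} and {p1}.
On input 0, block {p5,p6,p9} splits into {p6,p9} and {p5}.
Split {p6,p9} by δ(·,0) → {p6} and {p9}.
The partition is now stable with 6 blocks: {p2,p3,p8,p10} | {p6} | {p11} | {p1} | {p5} | {p9}.
p3 and p9 end up in different blocks, so they are distinguishable. For instance, the string 'ε' is accepted from only p3.

Yes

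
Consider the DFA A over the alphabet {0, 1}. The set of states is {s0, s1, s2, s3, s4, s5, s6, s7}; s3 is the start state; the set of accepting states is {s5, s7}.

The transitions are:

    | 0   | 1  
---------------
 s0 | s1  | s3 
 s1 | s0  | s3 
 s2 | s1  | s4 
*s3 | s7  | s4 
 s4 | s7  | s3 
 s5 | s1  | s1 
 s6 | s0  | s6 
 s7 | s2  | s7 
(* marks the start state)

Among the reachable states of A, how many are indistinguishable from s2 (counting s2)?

Reachable states from the start: {s0,s1,s2,s3,s4,s7}. Unreachable: {s5,s6} — drop them.
P0 = {s7} | {s0,s1,s2,s3,s4}.
Split {s0,s1,s2,s3,s4} by δ(·,0) → {s0,s1,s2} and {s3,s4}.
No further refinement is possible. Final partition (3 blocks): {s7} | {s0,s1,s2} | {s3,s4}.
State s2 belongs to the block {s0,s1,s2}, which has 3 states.

3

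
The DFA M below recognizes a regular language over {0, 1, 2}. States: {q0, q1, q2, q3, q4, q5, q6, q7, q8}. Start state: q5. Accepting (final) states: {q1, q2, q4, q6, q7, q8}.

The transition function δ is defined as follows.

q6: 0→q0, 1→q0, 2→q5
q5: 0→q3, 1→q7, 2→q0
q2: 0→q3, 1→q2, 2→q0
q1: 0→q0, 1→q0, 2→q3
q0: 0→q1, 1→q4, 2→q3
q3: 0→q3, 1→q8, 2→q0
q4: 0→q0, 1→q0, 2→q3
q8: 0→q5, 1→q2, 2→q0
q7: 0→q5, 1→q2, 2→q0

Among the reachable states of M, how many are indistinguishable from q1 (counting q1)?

2

States {q6} cannot be reached from the start state, so discard them.
Start with accepting vs non-accepting: {q1,q2,q4,q7,q8} | {q0,q3,q5}.
Split {q1,q2,q4,q7,q8} by δ(·,1) → {q2,q7,q8} and {q1,q4}.
Split {q0,q3,q5} by δ(·,0) → {q3,q5} and {q0}.
The partition is now stable with 4 blocks: {q2,q7,q8} | {q3,q5} | {q1,q4} | {q0}.
The equivalence class containing q1 is {q1,q4}, of size 2.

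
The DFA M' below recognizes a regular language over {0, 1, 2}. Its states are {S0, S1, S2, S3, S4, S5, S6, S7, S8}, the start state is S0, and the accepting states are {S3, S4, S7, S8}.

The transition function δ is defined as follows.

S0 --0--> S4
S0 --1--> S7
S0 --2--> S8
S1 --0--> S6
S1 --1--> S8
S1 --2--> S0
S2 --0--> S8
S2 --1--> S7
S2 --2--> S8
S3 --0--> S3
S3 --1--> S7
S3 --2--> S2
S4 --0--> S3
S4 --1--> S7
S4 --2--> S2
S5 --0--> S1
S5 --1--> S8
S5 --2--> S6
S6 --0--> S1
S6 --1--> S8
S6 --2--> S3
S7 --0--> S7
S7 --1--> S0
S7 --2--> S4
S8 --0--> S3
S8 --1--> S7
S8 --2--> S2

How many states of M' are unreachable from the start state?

Starting at S0 and following transitions, the reachable set is {S0, S2, S3, S4, S7, S8}. That leaves S1, S5, S6 unreachable — 3 in total.

3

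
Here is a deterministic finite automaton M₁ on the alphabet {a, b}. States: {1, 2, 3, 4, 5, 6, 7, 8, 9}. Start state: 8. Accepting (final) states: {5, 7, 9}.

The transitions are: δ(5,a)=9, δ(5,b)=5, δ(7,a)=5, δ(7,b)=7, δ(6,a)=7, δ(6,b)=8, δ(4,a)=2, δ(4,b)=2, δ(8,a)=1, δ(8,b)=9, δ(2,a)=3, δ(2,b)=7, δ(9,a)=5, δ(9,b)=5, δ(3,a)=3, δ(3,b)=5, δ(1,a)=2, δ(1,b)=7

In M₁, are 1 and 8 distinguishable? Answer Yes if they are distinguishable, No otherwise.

No

States {4,6} cannot be reached from the start state, so discard them.
P0 = {5,7,9} | {1,2,3,8}.
The partition is now stable with 2 blocks: {5,7,9} | {1,2,3,8}.
1 and 8 lie in the same block of the stable partition, so they are equivalent — no string distinguishes them.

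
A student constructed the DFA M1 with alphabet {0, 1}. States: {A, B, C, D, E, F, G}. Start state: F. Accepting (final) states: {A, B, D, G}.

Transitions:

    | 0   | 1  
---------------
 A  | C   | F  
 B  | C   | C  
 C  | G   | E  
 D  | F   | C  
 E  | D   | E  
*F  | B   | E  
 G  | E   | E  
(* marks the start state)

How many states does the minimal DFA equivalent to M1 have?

Reachable states from the start: {B,C,D,E,F,G}. Unreachable: {A} — drop them.
P0 = {B,D,G} | {C,E,F}.
The partition is now stable with 2 blocks: {B,D,G} | {C,E,F}.

2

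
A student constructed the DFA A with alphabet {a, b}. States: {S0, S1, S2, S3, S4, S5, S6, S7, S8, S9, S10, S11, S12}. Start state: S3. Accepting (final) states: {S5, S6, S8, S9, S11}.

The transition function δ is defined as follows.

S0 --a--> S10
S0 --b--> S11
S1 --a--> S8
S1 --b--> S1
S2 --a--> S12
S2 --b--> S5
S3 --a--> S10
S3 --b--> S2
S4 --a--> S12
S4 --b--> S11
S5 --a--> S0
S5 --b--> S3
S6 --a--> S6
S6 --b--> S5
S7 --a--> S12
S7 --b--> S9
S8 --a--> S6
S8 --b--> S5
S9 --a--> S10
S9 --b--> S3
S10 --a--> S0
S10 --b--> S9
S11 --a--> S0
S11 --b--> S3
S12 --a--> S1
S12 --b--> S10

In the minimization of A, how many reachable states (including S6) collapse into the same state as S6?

2

Reachable states from the start: {S0,S1,S2,S3,S5,S6,S8,S9,S10,S11,S12}. Unreachable: {S4,S7} — drop them.
Start with accepting vs non-accepting: {S5,S6,S8,S9,S11} | {S0,S1,S2,S3,S10,S12}.
On input a, block {S5,S6,S8,S9,S11} splits into {S5,S9,S11} and {S6,S8}.
On input a, block {S0,S1,S2,S3,S10,S12} splits into {S0,S2,S3,S10,S12} and {S1}.
Refine {S0,S2,S3,S10,S12} on symbol a: members go to different blocks, giving {S0,S2,S3,S10} and {S12}.
Split {S0,S2,S3,S10} by δ(·,a) → {S0,S3,S10} and {S2}.
Split {S0,S3,S10} by δ(·,b) → {S0,S10} and {S3}.
Stable partition: {S5,S9,S11} | {S0,S10} | {S6,S8} | {S1} | {S12} | {S2} | {S3} — 7 equivalence classes.
State S6 belongs to the block {S6,S8}, which has 2 states.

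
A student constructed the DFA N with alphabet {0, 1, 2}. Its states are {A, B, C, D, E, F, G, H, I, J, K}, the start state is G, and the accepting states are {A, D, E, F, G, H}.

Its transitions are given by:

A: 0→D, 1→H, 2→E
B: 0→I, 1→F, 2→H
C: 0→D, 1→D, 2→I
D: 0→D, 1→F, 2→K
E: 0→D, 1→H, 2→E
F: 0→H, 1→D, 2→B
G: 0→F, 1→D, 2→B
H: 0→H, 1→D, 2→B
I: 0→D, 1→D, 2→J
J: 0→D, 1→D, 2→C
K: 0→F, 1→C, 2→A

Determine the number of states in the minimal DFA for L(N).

6

All states are reachable from the start state.
P0 = {A,D,E,F,G,H} | {B,C,I,J,K}.
Split {A,D,E,F,G,H} by δ(·,2) → {D,F,G,H} and {A,E}.
Split {B,C,I,J,K} by δ(·,0) → {C,I,J,K} and {B}.
On input 2, block {D,F,G,H} splits into {F,G,H} and {D}.
Split {C,I,J,K} by δ(·,0) → {C,I,J} and {K}.
No further refinement is possible. Final partition (6 blocks): {F,G,H} | {C,I,J} | {A,E} | {B} | {D} | {K}.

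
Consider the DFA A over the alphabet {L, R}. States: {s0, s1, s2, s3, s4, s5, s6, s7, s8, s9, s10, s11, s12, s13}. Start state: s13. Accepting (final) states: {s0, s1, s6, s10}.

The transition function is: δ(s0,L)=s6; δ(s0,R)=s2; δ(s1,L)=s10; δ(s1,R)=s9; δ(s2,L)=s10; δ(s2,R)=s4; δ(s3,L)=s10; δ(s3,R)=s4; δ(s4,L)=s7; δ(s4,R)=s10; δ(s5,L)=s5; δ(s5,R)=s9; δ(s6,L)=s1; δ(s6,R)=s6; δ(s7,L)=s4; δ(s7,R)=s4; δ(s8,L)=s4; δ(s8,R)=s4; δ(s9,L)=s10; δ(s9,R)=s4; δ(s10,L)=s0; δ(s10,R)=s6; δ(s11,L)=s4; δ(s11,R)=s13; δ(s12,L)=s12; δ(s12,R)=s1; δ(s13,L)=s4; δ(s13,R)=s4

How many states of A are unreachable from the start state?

BFS from s13 reaches {s0, s1, s2, s4, s6, s7, s9, s10, s13}; the 5 state(s) s3, s5, s8, s11, s12 are never visited.

5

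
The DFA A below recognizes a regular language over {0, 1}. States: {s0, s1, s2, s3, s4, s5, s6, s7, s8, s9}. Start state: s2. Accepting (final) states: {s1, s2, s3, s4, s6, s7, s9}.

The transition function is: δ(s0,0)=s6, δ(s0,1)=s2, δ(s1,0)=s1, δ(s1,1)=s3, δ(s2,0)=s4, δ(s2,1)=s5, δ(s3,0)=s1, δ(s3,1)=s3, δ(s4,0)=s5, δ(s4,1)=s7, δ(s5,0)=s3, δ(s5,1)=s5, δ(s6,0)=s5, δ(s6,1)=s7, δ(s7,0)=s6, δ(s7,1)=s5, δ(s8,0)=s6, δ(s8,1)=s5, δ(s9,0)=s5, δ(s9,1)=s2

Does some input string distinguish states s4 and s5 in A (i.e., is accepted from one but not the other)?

First remove the unreachable states {s0,s8,s9}; 7 states remain.
Start with accepting vs non-accepting: {s1,s2,s3,s4,s6,s7} | {s5}.
Refine {s1,s2,s3,s4,s6,s7} on symbol 0: members go to different blocks, giving {s1,s2,s3,s7} and {s4,s6}.
Refine {s1,s2,s3,s7} on symbol 0: members go to different blocks, giving {s1,s3} and {s2,s7}.
Stable partition: {s1,s3} | {s5} | {s4,s6} | {s2,s7} — 4 equivalence classes.
s4 and s5 end up in different blocks, so they are distinguishable. For instance, the string 'ε' is accepted from only s4.

Yes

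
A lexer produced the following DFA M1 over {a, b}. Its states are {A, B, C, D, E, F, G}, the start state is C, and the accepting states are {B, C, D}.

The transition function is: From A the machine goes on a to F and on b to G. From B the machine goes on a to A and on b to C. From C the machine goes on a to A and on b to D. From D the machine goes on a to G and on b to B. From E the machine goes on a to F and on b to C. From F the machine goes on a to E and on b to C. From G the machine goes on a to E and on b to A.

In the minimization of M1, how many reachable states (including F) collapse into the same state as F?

2

All states are reachable from the start state.
P0 = {B,C,D} | {A,E,F,G}.
On input b, block {A,E,F,G} splits into {A,G} and {E,F}.
Stable partition: {B,C,D} | {A,G} | {E,F} — 3 equivalence classes.
State F belongs to the block {E,F}, which has 2 states.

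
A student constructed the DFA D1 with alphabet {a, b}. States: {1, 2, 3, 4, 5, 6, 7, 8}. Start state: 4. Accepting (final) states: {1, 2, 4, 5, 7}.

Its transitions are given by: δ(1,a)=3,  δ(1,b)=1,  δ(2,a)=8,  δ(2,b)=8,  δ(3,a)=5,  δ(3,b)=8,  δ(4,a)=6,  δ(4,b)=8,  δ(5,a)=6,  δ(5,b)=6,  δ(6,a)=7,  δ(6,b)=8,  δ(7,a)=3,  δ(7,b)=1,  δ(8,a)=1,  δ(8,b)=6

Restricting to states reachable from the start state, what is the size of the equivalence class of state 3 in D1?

Reachable states from the start: {1,3,4,5,6,7,8}. Unreachable: {2} — drop them.
Initial partition by acceptance: {1,4,5,7} | {3,6,8}.
Split {1,4,5,7} by δ(·,b) → {1,7} and {4,5}.
Split {3,6,8} by δ(·,a) → {6,8} and {3}.
Stable partition: {1,7} | {6,8} | {4,5} | {3} — 4 equivalence classes.
State 3 belongs to the block {3}, which has 1 states.

1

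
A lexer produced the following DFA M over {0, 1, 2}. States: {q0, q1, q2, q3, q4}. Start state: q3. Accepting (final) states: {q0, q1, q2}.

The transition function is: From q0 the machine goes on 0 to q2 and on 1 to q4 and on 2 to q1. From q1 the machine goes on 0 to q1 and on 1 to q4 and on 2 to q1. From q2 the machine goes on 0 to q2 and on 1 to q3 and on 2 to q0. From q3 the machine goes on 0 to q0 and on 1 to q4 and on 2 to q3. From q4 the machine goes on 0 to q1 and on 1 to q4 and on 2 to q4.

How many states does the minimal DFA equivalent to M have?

2

P0 = {q0,q1,q2} | {q3,q4}.
No further refinement is possible. Final partition (2 blocks): {q0,q1,q2} | {q3,q4}.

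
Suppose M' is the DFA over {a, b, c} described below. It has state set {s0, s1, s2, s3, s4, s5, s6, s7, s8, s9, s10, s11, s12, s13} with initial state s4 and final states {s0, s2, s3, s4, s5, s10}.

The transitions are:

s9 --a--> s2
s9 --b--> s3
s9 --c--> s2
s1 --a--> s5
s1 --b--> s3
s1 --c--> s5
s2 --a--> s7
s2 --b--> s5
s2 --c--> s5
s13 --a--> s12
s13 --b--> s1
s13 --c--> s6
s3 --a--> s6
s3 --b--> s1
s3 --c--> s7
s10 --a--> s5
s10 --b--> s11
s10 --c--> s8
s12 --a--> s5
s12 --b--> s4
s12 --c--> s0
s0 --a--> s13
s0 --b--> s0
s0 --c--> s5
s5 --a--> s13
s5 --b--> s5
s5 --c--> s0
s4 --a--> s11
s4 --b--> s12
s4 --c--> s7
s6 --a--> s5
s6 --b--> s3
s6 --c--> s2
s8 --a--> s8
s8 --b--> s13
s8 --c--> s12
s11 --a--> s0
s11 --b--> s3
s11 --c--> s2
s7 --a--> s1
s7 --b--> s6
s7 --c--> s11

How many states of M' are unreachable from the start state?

3

No path from s4 leads to s8, s9, s10; the other 11 states are all reachable.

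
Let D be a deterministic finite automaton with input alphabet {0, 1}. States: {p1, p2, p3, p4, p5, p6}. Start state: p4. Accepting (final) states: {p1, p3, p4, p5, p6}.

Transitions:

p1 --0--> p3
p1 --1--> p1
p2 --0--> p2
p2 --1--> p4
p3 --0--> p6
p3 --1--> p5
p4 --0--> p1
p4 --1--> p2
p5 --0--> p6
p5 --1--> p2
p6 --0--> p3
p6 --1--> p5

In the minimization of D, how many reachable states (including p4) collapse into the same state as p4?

All states are reachable from the start state.
Start with accepting vs non-accepting: {p1,p3,p4,p5,p6} | {p2}.
On input 1, block {p1,p3,p4,p5,p6} splits into {p1,p3,p6} and {p4,p5}.
On input 1, block {p1,p3,p6} splits into {p3,p6} and {p1}.
Refine {p4,p5} on symbol 0: members go to different blocks, giving {p4} and {p5}.
The partition is now stable with 5 blocks: {p3,p6} | {p2} | {p4} | {p1} | {p5}.
State p4 belongs to the block {p4}, which has 1 states.

1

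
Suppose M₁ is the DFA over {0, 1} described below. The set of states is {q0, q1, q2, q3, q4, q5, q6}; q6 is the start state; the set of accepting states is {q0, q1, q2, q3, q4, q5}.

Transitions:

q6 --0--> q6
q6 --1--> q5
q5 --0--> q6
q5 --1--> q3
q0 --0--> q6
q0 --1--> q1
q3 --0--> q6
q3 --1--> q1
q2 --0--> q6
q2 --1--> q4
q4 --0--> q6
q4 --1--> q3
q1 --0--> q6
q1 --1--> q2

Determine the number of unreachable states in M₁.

1

Starting at q6 and following transitions, the reachable set is {q1, q2, q3, q4, q5, q6}. That leaves q0 unreachable — 1 in total.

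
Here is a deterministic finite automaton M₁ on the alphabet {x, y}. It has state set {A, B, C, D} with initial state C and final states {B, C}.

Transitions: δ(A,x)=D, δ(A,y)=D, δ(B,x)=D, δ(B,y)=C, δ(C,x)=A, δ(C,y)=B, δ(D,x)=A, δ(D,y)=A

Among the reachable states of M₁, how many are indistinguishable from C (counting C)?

2

All states are reachable from the start state.
P0 = {B,C} | {A,D}.
Stable partition: {B,C} | {A,D} — 2 equivalence classes.
The equivalence class containing C is {B,C}, of size 2.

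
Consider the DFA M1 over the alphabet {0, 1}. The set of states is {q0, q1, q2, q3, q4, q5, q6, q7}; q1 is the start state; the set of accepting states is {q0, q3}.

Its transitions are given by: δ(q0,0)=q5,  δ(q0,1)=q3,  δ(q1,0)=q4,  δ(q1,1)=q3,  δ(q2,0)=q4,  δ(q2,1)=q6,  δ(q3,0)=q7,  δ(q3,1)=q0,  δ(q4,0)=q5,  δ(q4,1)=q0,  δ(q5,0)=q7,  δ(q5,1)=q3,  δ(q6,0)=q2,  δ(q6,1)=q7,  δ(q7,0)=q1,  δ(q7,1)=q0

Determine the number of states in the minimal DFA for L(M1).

2

States {q2,q6} cannot be reached from the start state, so discard them.
Initial partition by acceptance: {q0,q3} | {q1,q4,q5,q7}.
Stable partition: {q0,q3} | {q1,q4,q5,q7} — 2 equivalence classes.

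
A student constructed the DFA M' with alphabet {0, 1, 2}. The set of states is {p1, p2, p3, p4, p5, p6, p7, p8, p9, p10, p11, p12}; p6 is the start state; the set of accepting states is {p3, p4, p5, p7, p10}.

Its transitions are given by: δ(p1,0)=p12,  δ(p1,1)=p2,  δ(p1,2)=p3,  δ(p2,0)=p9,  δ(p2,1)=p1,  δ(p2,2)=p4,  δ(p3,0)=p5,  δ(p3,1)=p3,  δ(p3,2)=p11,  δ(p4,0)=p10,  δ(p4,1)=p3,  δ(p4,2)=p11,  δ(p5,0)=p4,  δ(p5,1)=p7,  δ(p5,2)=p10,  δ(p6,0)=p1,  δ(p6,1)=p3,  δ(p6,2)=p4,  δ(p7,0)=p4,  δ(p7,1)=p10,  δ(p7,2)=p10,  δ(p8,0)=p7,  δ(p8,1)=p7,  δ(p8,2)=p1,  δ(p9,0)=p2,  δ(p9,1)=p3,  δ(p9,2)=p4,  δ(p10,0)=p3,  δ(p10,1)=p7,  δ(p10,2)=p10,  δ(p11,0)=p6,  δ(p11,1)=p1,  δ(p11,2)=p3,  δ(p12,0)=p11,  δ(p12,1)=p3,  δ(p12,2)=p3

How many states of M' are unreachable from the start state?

1

Starting at p6 and following transitions, the reachable set is {p1, p2, p3, p4, p5, p6, p7, p9, p10, p11, p12}. That leaves p8 unreachable — 1 in total.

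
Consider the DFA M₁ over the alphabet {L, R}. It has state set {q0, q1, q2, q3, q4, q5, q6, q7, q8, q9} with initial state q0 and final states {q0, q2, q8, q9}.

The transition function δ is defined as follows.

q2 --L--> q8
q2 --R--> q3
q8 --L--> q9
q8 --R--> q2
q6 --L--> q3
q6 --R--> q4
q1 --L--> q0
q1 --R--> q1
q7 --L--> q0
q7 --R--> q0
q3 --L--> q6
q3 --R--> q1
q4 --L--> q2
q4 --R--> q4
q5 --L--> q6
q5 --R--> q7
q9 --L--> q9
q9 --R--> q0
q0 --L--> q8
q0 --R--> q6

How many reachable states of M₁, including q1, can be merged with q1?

2

Reachable states from the start: {q0,q1,q2,q3,q4,q6,q8,q9}. Unreachable: {q5,q7} — drop them.
Start with accepting vs non-accepting: {q0,q2,q8,q9} | {q1,q3,q4,q6}.
Split {q0,q2,q8,q9} by δ(·,R) → {q0,q2} and {q8,q9}.
Refine {q1,q3,q4,q6} on symbol L: members go to different blocks, giving {q1,q4} and {q3,q6}.
Stable partition: {q0,q2} | {q1,q4} | {q8,q9} | {q3,q6} — 4 equivalence classes.
The equivalence class containing q1 is {q1,q4}, of size 2.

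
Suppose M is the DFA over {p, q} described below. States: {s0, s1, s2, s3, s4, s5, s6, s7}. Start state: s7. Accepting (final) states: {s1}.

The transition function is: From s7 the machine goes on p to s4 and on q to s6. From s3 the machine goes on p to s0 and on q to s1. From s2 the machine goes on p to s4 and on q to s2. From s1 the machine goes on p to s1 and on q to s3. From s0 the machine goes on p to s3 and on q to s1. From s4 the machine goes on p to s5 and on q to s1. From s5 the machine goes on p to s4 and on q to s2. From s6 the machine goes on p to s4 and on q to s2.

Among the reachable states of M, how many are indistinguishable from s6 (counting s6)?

Start with accepting vs non-accepting: {s1} | {s0,s2,s3,s4,s5,s6,s7}.
On input q, block {s0,s2,s3,s4,s5,s6,s7} splits into {s2,s5,s6,s7} and {s0,s3,s4}.
Split {s0,s3,s4} by δ(·,p) → {s0,s3} and {s4}.
The partition is now stable with 4 blocks: {s1} | {s2,s5,s6,s7} | {s0,s3} | {s4}.
The equivalence class containing s6 is {s2,s5,s6,s7}, of size 4.

4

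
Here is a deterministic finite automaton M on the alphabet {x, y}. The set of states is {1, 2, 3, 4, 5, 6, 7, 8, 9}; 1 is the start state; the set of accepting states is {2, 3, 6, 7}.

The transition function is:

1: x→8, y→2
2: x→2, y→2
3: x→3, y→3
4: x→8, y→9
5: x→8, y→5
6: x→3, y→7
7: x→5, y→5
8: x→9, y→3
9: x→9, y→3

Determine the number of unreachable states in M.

4

BFS from 1 reaches {1, 2, 3, 8, 9}; the 4 state(s) 4, 5, 6, 7 are never visited.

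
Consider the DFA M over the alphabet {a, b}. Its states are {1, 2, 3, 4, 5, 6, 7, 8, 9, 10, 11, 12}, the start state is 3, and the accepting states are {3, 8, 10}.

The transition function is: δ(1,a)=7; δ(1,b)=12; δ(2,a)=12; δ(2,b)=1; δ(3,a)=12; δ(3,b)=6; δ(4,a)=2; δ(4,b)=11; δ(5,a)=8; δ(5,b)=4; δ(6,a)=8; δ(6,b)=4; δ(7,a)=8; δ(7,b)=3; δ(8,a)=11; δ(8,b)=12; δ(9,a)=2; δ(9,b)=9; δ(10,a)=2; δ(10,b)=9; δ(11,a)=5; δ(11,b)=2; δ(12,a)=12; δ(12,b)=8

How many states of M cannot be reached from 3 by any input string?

BFS from 3 reaches {1, 2, 3, 4, 5, 6, 7, 8, 11, 12}; the 2 state(s) 9, 10 are never visited.

2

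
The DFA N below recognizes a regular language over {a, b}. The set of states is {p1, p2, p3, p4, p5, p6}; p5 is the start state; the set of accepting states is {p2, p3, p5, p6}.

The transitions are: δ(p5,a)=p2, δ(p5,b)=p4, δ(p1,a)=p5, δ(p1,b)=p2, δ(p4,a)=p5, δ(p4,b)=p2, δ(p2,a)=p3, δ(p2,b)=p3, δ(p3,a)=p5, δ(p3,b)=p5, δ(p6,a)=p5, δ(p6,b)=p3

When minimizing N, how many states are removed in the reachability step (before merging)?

No path from p5 leads to p1, p6; the other 4 states are all reachable.

2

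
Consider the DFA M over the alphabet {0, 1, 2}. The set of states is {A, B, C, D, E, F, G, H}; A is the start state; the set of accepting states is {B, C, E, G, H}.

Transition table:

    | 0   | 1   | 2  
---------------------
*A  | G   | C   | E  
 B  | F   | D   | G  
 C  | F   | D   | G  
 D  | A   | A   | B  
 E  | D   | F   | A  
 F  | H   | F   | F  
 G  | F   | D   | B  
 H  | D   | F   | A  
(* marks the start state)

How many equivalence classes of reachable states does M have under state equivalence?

5

Start with accepting vs non-accepting: {B,C,E,G,H} | {A,D,F}.
Refine {B,C,E,G,H} on symbol 2: members go to different blocks, giving {B,C,G} and {E,H}.
Refine {A,D,F} on symbol 0: members go to different blocks, giving {A} and {D} and {F}.
The partition is now stable with 5 blocks: {B,C,G} | {A} | {E,H} | {D} | {F}.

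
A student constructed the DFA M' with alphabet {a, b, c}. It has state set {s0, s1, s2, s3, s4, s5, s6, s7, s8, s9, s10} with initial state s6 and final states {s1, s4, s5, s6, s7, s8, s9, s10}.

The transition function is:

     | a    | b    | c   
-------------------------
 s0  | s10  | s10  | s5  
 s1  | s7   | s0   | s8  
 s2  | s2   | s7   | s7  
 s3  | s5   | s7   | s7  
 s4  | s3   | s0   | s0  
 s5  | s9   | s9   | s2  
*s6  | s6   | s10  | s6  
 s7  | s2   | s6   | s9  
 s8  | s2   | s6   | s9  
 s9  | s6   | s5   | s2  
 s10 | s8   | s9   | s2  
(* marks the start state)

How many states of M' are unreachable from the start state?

4

No path from s6 leads to s0, s1, s3, s4; the other 7 states are all reachable.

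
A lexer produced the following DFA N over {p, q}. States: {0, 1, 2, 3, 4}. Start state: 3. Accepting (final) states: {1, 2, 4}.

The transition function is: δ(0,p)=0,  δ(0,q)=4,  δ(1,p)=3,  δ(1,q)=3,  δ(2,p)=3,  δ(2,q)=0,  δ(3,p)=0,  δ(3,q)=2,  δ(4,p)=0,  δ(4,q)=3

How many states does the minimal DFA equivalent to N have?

2

States {1} cannot be reached from the start state, so discard them.
P0 = {2,4} | {0,3}.
No further refinement is possible. Final partition (2 blocks): {2,4} | {0,3}.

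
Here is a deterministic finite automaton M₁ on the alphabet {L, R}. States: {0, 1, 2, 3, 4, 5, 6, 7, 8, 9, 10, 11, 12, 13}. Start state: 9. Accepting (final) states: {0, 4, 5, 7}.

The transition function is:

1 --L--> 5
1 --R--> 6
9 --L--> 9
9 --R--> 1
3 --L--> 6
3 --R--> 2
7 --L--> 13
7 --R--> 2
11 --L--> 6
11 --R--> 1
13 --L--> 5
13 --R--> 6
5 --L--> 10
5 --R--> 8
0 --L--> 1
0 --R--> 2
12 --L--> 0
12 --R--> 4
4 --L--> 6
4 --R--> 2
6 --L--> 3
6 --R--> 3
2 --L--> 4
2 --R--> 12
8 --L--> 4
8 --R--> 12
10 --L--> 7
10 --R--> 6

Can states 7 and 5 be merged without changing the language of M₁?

Yes

States {11} cannot be reached from the start state, so discard them.
Initial partition by acceptance: {0,4,5,7} | {1,2,3,6,8,9,10,12,13}.
Refine {1,2,3,6,8,9,10,12,13} on symbol L: members go to different blocks, giving {1,2,8,10,12,13} and {3,6,9}.
Refine {0,4,5,7} on symbol L: members go to different blocks, giving {0,5,7} and {4}.
On input L, block {1,2,8,10,12,13} splits into {1,10,12,13} and {2,8}.
Split {1,10,12,13} by δ(·,R) → {1,10,13} and {12}.
Split {3,6,9} by δ(·,R) → {3} and {6} and {9}.
The partition is now stable with 8 blocks: {0,5,7} | {1,10,13} | {3} | {4} | {2,8} | {12} | {6} | {9}.
7 and 5 lie in the same block of the stable partition, so they are equivalent — no string distinguishes them.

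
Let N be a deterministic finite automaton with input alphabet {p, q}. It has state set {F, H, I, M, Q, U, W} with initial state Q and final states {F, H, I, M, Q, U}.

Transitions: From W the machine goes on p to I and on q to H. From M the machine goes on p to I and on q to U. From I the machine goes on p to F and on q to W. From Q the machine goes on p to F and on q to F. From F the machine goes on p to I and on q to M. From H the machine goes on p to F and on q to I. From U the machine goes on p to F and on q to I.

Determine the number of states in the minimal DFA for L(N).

6

All states are reachable from the start state.
Start with accepting vs non-accepting: {F,H,I,M,Q,U} | {W}.
On input q, block {F,H,I,M,Q,U} splits into {F,H,M,Q,U} and {I}.
Refine {F,H,M,Q,U} on symbol p: members go to different blocks, giving {H,Q,U} and {F,M}.
On input q, block {H,Q,U} splits into {H,U} and {Q}.
On input q, block {F,M} splits into {F} and {M}.
No further refinement is possible. Final partition (6 blocks): {H,U} | {W} | {I} | {F} | {Q} | {M}.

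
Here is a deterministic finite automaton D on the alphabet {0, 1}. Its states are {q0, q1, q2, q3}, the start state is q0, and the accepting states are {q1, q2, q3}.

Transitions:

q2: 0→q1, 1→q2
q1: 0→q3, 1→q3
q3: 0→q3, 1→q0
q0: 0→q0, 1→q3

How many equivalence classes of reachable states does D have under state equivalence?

Reachable states from the start: {q0,q3}. Unreachable: {q1,q2} — drop them.
Start with accepting vs non-accepting: {q3} | {q0}.
The partition is now stable with 2 blocks: {q3} | {q0}.

2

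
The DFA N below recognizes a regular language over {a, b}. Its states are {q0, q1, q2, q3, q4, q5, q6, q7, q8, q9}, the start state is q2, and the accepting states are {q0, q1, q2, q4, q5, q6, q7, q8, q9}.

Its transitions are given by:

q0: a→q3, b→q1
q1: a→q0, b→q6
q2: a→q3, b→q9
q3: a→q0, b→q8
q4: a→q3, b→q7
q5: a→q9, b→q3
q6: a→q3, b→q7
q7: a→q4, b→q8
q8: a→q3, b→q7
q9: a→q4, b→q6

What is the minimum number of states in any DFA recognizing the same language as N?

3

First remove the unreachable states {q5}; 9 states remain.
Start with accepting vs non-accepting: {q0,q1,q2,q4,q6,q7,q8,q9} | {q3}.
Split {q0,q1,q2,q4,q6,q7,q8,q9} by δ(·,a) → {q0,q2,q4,q6,q8} and {q1,q7,q9}.
The partition is now stable with 3 blocks: {q0,q2,q4,q6,q8} | {q3} | {q1,q7,q9}.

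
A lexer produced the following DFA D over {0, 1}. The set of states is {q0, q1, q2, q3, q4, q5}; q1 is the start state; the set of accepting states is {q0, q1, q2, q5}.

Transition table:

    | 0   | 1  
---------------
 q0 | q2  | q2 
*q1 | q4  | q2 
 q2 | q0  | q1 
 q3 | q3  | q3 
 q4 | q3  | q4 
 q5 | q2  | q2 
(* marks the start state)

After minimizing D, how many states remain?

4

Reachable states from the start: {q0,q1,q2,q3,q4}. Unreachable: {q5} — drop them.
P0 = {q0,q1,q2} | {q3,q4}.
Refine {q0,q1,q2} on symbol 0: members go to different blocks, giving {q0,q2} and {q1}.
On input 1, block {q0,q2} splits into {q0} and {q2}.
Stable partition: {q0} | {q3,q4} | {q1} | {q2} — 4 equivalence classes.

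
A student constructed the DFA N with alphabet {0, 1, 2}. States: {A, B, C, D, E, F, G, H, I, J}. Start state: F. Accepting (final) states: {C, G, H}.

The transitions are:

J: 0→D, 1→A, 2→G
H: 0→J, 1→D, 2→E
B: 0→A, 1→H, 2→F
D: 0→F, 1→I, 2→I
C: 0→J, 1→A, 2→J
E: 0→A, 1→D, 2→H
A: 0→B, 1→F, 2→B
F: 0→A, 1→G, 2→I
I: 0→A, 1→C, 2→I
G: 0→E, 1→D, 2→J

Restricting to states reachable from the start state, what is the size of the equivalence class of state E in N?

Every state is reachable, so we keep all 10.
P0 = {C,G,H} | {A,B,D,E,F,I,J}.
Refine {A,B,D,E,F,I,J} on symbol 1: members go to different blocks, giving {A,D,E,J} and {B,F,I}.
On input 0, block {A,D,E,J} splits into {A,D} and {E,J}.
The partition is now stable with 4 blocks: {C,G,H} | {A,D} | {B,F,I} | {E,J}.
The equivalence class containing E is {E,J}, of size 2.

2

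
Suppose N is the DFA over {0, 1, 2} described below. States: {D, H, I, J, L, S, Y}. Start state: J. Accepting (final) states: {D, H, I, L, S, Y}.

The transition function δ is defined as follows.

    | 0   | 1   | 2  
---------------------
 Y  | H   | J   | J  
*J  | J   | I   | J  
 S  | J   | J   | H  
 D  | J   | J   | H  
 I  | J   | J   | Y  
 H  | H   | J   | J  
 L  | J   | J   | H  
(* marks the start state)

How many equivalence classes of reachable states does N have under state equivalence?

States {D,L,S} cannot be reached from the start state, so discard them.
Start with accepting vs non-accepting: {H,I,Y} | {J}.
On input 0, block {H,I,Y} splits into {H,Y} and {I}.
No further refinement is possible. Final partition (3 blocks): {H,Y} | {J} | {I}.

3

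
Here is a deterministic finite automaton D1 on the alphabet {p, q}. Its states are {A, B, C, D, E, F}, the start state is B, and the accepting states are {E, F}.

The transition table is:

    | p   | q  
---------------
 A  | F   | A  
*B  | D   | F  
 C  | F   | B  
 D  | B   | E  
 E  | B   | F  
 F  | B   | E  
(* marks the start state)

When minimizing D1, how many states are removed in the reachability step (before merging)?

BFS from B reaches {B, D, E, F}; the 2 state(s) A, C are never visited.

2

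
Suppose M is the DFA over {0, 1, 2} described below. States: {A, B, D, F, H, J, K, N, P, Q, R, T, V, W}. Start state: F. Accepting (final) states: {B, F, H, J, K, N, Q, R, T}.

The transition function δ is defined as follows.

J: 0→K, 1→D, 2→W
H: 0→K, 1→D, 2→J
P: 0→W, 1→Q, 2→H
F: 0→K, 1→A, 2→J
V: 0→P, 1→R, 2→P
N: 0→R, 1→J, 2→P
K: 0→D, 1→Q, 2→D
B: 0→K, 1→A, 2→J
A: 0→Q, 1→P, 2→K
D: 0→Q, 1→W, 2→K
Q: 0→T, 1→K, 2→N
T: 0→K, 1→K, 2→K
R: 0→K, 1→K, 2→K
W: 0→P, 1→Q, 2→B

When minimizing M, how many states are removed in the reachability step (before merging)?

1

BFS from F reaches {A, B, D, F, H, J, K, N, P, Q, R, T, W}; the 1 state(s) V are never visited.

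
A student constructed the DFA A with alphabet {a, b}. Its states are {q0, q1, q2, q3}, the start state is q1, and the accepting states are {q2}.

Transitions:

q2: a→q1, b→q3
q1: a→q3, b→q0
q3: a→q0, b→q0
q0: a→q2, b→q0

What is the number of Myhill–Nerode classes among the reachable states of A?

P0 = {q2} | {q0,q1,q3}.
Split {q0,q1,q3} by δ(·,a) → {q1,q3} and {q0}.
On input a, block {q1,q3} splits into {q1} and {q3}.
Stable partition: {q2} | {q1} | {q0} | {q3} — 4 equivalence classes.

4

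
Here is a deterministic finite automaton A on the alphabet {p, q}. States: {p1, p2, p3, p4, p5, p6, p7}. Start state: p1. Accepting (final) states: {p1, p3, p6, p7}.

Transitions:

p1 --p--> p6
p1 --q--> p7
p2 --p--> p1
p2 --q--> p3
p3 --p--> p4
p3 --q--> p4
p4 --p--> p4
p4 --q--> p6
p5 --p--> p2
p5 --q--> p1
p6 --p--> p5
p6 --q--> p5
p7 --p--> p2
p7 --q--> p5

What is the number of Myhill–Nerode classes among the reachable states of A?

Every state is reachable, so we keep all 7.
Start with accepting vs non-accepting: {p1,p3,p6,p7} | {p2,p4,p5}.
Refine {p1,p3,p6,p7} on symbol p: members go to different blocks, giving {p3,p6,p7} and {p1}.
Split {p2,p4,p5} by δ(·,p) → {p4,p5} and {p2}.
Split {p3,p6,p7} by δ(·,p) → {p3,p6} and {p7}.
Split {p4,p5} by δ(·,p) → {p4} and {p5}.
On input p, block {p3,p6} splits into {p3} and {p6}.
No further refinement is possible. Final partition (7 blocks): {p3} | {p4} | {p1} | {p2} | {p7} | {p5} | {p6}.

7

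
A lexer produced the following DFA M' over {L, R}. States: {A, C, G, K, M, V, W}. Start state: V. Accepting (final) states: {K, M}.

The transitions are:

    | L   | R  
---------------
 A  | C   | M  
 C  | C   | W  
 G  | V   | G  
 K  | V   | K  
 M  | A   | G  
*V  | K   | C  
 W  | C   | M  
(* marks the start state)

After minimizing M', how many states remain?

Every state is reachable, so we keep all 7.
Initial partition by acceptance: {K,M} | {A,C,G,V,W}.
Refine {K,M} on symbol R: members go to different blocks, giving {K} and {M}.
Split {A,C,G,V,W} by δ(·,L) → {A,C,G,W} and {V}.
Refine {A,C,G,W} on symbol L: members go to different blocks, giving {A,C,W} and {G}.
Split {A,C,W} by δ(·,R) → {A,W} and {C}.
No further refinement is possible. Final partition (6 blocks): {K} | {A,W} | {M} | {V} | {G} | {C}.

6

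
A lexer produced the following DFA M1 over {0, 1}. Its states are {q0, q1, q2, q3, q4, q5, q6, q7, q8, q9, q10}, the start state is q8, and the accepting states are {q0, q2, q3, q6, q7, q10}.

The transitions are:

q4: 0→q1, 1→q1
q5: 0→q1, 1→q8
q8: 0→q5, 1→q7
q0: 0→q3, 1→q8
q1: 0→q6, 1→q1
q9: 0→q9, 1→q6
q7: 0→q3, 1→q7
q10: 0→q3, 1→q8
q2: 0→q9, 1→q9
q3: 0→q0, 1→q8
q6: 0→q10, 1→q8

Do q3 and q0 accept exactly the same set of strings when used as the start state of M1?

Yes

First remove the unreachable states {q2,q4,q9}; 8 states remain.
Start with accepting vs non-accepting: {q0,q3,q6,q7,q10} | {q1,q5,q8}.
Split {q0,q3,q6,q7,q10} by δ(·,1) → {q0,q3,q6,q10} and {q7}.
On input 0, block {q1,q5,q8} splits into {q5,q8} and {q1}.
Split {q5,q8} by δ(·,0) → {q5} and {q8}.
Stable partition: {q0,q3,q6,q10} | {q5} | {q7} | {q1} | {q8} — 5 equivalence classes.
q3 and q0 lie in the same block of the stable partition, so they are equivalent — no string distinguishes them.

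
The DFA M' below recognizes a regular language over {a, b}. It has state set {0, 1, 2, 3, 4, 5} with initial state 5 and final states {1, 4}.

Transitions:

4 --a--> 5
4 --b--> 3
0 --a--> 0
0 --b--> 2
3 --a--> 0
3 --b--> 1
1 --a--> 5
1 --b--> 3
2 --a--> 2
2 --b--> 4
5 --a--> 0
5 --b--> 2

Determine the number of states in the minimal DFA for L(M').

All states are reachable from the start state.
Start with accepting vs non-accepting: {1,4} | {0,2,3,5}.
Refine {0,2,3,5} on symbol b: members go to different blocks, giving {0,5} and {2,3}.
Refine {2,3} on symbol a: members go to different blocks, giving {2} and {3}.
No further refinement is possible. Final partition (4 blocks): {1,4} | {0,5} | {2} | {3}.

4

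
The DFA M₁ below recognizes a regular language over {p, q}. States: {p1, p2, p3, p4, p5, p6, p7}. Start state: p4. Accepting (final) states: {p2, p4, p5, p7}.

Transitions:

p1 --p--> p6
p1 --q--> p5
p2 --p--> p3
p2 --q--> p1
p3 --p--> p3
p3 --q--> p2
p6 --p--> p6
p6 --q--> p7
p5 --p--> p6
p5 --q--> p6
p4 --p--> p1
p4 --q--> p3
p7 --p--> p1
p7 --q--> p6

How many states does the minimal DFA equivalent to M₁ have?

All states are reachable from the start state.
P0 = {p2,p4,p5,p7} | {p1,p3,p6}.
Stable partition: {p2,p4,p5,p7} | {p1,p3,p6} — 2 equivalence classes.

2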